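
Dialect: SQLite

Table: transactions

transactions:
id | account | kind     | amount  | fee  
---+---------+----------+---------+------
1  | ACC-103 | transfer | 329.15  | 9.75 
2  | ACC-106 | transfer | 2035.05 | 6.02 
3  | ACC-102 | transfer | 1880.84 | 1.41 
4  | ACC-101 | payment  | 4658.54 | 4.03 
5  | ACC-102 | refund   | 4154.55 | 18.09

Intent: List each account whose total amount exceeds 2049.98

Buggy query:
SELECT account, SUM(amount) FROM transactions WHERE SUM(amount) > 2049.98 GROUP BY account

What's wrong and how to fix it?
Bug: Aggregate functions cannot appear in a WHERE clause

Fix: Move the aggregate condition to a HAVING clause

Corrected query:
SELECT account, SUM(amount) FROM transactions GROUP BY account HAVING SUM(amount) > 2049.98

Result:
account | SUM(amount)
--------+------------
ACC-101 | 4658.54    
ACC-102 | 6035.39    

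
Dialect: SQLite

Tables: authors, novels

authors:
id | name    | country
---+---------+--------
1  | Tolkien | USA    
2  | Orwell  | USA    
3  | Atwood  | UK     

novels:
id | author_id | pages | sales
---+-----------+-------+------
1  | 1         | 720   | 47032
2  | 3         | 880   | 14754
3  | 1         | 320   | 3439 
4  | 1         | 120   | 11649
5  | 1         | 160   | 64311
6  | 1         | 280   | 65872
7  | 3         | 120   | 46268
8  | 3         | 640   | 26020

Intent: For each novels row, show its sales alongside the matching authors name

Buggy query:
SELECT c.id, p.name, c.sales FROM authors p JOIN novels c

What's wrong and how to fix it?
Bug: JOIN with no ON clause produces a cartesian product; every novels row pairs with every authors row

Fix: Add ON c.author_id = p.id to the JOIN

Corrected query:
SELECT c.id, p.name, c.sales FROM authors p JOIN novels c ON c.author_id = p.id

Result:
id | name    | sales
---+---------+------
1  | Tolkien | 47032
2  | Atwood  | 14754
3  | Tolkien | 3439 
4  | Tolkien | 11649
5  | Tolkien | 64311
6  | Tolkien | 65872
7  | Atwood  | 46268
8  | Atwood  | 26020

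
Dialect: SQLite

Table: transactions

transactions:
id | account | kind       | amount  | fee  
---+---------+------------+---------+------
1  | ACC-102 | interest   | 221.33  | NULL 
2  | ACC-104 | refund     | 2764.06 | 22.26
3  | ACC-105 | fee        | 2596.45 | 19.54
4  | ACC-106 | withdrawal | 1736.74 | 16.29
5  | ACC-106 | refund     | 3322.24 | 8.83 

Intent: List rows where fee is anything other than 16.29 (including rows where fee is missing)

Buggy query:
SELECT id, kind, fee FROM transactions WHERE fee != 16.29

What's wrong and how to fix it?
Bug: Inequality against NULL is unknown, not true; rows with NULL are dropped

Fix: Add an explicit OR fee IS NULL to include the missing-value rows

Corrected query:
SELECT id, kind, fee FROM transactions WHERE fee != 16.29 OR fee IS NULL

Result:
id | kind     | fee  
---+----------+------
1  | interest | NULL 
2  | refund   | 22.26
3  | fee      | 19.54
5  | refund   | 8.83 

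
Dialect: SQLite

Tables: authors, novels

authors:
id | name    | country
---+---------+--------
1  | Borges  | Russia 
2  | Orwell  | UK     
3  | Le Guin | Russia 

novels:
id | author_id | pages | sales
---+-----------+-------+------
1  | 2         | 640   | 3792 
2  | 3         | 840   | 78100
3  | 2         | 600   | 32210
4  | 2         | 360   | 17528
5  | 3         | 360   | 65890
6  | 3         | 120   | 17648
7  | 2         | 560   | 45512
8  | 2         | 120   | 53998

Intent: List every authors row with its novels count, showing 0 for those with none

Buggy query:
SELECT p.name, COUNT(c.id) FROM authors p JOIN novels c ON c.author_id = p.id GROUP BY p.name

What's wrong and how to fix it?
Bug: INNER JOIN drops authors rows that have no matching novels rows

Fix: Use LEFT JOIN so parents without children still appear (COUNT(c.id) gives 0)

Corrected query:
SELECT p.name, COUNT(c.id) FROM authors p LEFT JOIN novels c ON c.author_id = p.id GROUP BY p.name

Result:
name    | COUNT(c.id)
--------+------------
Borges  | 0          
Le Guin | 3          
Orwell  | 5          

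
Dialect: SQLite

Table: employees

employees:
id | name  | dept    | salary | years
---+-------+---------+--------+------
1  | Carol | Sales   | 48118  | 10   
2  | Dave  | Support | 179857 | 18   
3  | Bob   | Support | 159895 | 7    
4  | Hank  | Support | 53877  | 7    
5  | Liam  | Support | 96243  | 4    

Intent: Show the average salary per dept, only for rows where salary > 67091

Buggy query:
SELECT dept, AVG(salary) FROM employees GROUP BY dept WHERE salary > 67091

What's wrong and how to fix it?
Bug: WHERE cannot follow GROUP BY

Fix: Move the WHERE clause before GROUP BY

Corrected query:
SELECT dept, AVG(salary) FROM employees WHERE salary > 67091 GROUP BY dept

Result:
dept    | AVG(salary)  
--------+--------------
Support | 145331.666667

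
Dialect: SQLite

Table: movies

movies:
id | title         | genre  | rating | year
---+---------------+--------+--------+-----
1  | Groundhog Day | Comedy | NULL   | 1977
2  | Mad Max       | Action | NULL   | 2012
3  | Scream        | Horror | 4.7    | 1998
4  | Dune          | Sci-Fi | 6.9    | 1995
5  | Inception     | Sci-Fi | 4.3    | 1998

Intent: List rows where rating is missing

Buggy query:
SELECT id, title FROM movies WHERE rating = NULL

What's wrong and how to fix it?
Bug: '= NULL' is always unknown in SQL three-valued logic, so no rows match

Fix: Use IS NULL to test for NULL

Corrected query:
SELECT id, title FROM movies WHERE rating IS NULL

Result:
id | title        
---+--------------
1  | Groundhog Day
2  | Mad Max      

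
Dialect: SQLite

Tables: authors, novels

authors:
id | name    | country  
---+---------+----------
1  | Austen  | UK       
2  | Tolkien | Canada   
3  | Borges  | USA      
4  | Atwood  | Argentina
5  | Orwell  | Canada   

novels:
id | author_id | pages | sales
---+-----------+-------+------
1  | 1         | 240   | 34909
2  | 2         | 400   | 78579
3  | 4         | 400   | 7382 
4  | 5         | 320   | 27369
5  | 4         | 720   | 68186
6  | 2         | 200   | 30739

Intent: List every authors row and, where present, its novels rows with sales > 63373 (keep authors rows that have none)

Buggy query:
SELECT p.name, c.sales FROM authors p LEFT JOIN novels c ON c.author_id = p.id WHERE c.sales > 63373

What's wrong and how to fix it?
Bug: A WHERE condition on the right-hand table after LEFT JOIN drops unmatched parents

Fix: Put 'c.sales > 63373' in the JOIN's ON clause instead of WHERE

Corrected query:
SELECT p.name, c.sales FROM authors p LEFT JOIN novels c ON c.author_id = p.id AND c.sales > 63373

Result:
name    | sales
--------+------
Austen  | NULL 
Tolkien | 78579
Borges  | NULL 
Atwood  | 68186
Orwell  | NULL 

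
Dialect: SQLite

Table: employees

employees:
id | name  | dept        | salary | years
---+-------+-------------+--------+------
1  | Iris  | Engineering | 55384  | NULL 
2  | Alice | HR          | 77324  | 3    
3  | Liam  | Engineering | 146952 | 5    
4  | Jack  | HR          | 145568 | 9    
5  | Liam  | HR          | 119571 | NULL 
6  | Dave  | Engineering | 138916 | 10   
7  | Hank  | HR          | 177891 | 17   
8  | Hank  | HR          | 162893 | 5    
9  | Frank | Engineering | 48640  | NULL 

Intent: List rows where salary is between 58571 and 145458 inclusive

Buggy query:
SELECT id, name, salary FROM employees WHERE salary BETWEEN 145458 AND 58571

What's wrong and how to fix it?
Bug: BETWEEN expects the lower bound first; with 145458 AND 58571 the range is empty

Fix: Write BETWEEN 58571 AND 145458

Corrected query:
SELECT id, name, salary FROM employees WHERE salary BETWEEN 58571 AND 145458

Result:
id | name  | salary
---+-------+-------
2  | Alice | 77324 
5  | Liam  | 119571
6  | Dave  | 138916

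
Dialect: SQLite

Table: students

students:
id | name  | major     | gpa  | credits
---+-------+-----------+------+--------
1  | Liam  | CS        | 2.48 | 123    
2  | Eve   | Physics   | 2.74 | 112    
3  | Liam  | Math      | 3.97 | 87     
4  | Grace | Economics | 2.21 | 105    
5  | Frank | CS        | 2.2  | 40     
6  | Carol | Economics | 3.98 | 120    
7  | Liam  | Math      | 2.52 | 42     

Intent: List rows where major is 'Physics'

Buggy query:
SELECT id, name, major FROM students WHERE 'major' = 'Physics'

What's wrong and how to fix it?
Bug: Single quotes denote string literals in SQL; the column name is being compared as a constant string

Fix: Remove the quotes around the column name (or use double quotes for an identifier)

Corrected query:
SELECT id, name, major FROM students WHERE major = 'Physics'

Result:
id | name | major  
---+------+--------
2  | Eve  | Physics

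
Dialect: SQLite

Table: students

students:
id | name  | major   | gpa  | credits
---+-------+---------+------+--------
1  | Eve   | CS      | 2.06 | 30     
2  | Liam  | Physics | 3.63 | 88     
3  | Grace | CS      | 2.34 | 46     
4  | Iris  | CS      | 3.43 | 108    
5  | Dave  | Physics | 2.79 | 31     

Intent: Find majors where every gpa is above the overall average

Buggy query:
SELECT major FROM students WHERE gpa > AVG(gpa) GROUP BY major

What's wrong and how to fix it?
Bug: AVG() is an aggregate; it can't sit directly in WHERE

Fix: Compute the overall average in a scalar subquery and compare each group's MIN against it in HAVING

Corrected query:
SELECT major FROM students GROUP BY major HAVING MIN(gpa) > (SELECT AVG(gpa) FROM students)

Result:
(no rows)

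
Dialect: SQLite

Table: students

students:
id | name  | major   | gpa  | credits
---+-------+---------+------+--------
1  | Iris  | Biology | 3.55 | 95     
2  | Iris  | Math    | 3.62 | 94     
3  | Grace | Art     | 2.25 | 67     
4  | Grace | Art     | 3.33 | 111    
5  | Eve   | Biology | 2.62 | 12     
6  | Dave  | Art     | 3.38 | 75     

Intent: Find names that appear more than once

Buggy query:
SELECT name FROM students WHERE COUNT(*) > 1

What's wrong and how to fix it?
Bug: COUNT(*) is an aggregate and cannot be used in WHERE

Fix: GROUP BY name, then filter groups with HAVING COUNT(*) > 1

Corrected query:
SELECT name FROM students GROUP BY name HAVING COUNT(*) > 1

Result:
name 
-----
Grace
Iris 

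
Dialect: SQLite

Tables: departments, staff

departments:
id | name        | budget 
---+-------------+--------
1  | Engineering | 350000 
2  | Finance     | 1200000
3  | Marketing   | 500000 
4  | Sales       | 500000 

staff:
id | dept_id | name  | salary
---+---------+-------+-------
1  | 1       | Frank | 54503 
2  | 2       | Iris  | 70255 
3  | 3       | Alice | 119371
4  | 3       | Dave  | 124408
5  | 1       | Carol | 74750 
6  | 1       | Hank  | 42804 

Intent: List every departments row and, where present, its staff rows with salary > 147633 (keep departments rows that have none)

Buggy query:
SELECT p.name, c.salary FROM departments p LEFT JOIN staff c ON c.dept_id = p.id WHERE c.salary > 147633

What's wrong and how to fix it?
Bug: Filtering c.salary in WHERE discards the NULL rows produced by LEFT JOIN, turning it into an inner join

Fix: Move the right-table condition into the ON clause so unmatched parents are kept

Corrected query:
SELECT p.name, c.salary FROM departments p LEFT JOIN staff c ON c.dept_id = p.id AND c.salary > 147633

Result:
name        | salary
------------+-------
Engineering | NULL  
Finance     | NULL  
Marketing   | NULL  
Sales       | NULL  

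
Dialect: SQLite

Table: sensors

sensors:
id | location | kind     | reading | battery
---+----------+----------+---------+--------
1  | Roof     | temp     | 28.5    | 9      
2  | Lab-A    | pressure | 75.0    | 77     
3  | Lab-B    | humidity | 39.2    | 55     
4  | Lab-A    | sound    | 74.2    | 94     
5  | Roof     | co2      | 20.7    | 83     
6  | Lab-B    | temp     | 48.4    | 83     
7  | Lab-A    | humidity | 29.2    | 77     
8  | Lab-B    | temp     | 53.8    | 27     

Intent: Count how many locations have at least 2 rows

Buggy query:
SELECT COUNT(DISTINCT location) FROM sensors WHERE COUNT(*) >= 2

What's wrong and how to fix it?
Bug: COUNT(*) cannot appear in WHERE; the per-group count doesn't exist yet

Fix: Use a subquery that GROUPs and filters with HAVING, then count its rows

Corrected query:
SELECT COUNT(*) FROM (SELECT location FROM sensors GROUP BY location HAVING COUNT(*) >= 2)

Result:
COUNT(*)
--------
3       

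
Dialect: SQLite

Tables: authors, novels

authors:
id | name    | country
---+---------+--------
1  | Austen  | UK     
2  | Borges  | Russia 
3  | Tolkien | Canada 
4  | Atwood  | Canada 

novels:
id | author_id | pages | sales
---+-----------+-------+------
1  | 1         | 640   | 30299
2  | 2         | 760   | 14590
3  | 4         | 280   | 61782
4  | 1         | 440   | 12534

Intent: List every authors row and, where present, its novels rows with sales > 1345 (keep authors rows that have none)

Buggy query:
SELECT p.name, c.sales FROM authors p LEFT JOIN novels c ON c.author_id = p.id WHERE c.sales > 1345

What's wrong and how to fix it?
Bug: A WHERE condition on the right-hand table after LEFT JOIN drops unmatched parents

Fix: Put 'c.sales > 1345' in the JOIN's ON clause instead of WHERE

Corrected query:
SELECT p.name, c.sales FROM authors p LEFT JOIN novels c ON c.author_id = p.id AND c.sales > 1345

Result:
name    | sales
--------+------
Austen  | 12534
Austen  | 30299
Borges  | 14590
Tolkien | NULL 
Atwood  | 61782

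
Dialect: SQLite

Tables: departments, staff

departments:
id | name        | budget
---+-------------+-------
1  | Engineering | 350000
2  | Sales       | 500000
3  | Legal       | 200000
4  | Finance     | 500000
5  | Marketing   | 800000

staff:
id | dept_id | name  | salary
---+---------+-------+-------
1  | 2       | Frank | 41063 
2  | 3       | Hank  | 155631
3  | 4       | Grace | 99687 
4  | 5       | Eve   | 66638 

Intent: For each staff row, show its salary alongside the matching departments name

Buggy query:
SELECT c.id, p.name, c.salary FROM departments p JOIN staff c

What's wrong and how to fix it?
Bug: JOIN with no ON clause produces a cartesian product; every staff row pairs with every departments row

Fix: Specify the join condition linking the foreign key to the parent id

Corrected query:
SELECT c.id, p.name, c.salary FROM departments p JOIN staff c ON c.dept_id = p.id

Result:
id | name      | salary
---+-----------+-------
1  | Sales     | 41063 
2  | Legal     | 155631
3  | Finance   | 99687 
4  | Marketing | 66638 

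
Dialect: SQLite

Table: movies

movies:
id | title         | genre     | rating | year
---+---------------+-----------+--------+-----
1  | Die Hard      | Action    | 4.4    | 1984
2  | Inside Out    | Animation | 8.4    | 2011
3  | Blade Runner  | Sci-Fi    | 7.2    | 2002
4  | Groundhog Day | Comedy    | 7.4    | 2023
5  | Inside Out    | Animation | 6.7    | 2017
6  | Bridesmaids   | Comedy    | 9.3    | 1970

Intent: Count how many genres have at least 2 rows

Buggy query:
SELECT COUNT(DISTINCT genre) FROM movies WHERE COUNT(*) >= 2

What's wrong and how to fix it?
Bug: COUNT(*) cannot appear in WHERE; the per-group count doesn't exist yet

Fix: Group first with HAVING COUNT(*) >= 2, then COUNT the resulting groups

Corrected query:
SELECT COUNT(*) FROM (SELECT genre FROM movies GROUP BY genre HAVING COUNT(*) >= 2)

Result:
COUNT(*)
--------
2       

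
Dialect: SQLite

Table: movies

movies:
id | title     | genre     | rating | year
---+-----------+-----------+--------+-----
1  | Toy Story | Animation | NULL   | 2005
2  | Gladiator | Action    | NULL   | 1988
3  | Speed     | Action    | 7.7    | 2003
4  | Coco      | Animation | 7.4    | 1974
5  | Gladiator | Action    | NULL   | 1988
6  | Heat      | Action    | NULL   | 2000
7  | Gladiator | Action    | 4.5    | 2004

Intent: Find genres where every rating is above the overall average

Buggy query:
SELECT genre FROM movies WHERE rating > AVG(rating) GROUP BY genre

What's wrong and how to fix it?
Bug: WHERE evaluates per row before aggregation, so AVG() is unavailable

Fix: Compute the overall average in a scalar subquery and compare each group's MIN against it in HAVING

Corrected query:
SELECT genre FROM movies GROUP BY genre HAVING MIN(rating) > (SELECT AVG(rating) FROM movies)

Result:
genre    
---------
Animation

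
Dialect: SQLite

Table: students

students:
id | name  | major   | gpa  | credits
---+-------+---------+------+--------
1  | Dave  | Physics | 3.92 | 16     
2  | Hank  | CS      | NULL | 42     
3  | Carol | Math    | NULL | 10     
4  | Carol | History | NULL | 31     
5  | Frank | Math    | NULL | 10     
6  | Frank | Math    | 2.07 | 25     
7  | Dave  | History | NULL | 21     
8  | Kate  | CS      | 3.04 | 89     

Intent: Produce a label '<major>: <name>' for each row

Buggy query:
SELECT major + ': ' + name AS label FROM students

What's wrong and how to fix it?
Bug: SQLite uses || for string concatenation; + coerces text to numbers (yielding 0)

Fix: Use the || operator for string concatenation

Corrected query:
SELECT major || ': ' || name AS label FROM students

Result:
label         
--------------
Physics: Dave 
CS: Hank      
Math: Carol   
History: Carol
Math: Frank   
Math: Frank   
History: Dave 
CS: Kate      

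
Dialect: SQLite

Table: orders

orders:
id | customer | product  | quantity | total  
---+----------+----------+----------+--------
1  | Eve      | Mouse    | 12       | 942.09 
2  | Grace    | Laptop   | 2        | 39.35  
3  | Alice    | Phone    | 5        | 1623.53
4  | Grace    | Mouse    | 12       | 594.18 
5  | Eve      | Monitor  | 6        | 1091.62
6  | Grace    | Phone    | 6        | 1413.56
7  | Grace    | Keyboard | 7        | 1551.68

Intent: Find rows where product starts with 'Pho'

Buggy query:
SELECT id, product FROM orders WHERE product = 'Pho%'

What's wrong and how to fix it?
Bug: '=' compares the literal string including the % character; pattern matching needs LIKE

Fix: Use LIKE for wildcard pattern matching

Corrected query:
SELECT id, product FROM orders WHERE product LIKE 'Pho%'

Result:
id | product
---+--------
3  | Phone  
6  | Phone  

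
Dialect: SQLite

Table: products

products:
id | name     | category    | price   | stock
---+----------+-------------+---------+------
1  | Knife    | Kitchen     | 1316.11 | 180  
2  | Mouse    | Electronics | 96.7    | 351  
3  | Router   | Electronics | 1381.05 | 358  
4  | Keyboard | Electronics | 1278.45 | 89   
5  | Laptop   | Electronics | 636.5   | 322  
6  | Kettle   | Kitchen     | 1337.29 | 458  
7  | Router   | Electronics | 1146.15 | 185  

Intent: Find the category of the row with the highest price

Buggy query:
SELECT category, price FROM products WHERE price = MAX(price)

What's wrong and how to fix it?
Bug: MAX(price) is an aggregate and cannot be used directly in WHERE

Fix: Wrap MAX in a scalar subquery so WHERE compares against a single value

Corrected query:
SELECT category, price FROM products WHERE price = (SELECT MAX(price) FROM products)

Result:
category    | price  
------------+--------
Electronics | 1381.05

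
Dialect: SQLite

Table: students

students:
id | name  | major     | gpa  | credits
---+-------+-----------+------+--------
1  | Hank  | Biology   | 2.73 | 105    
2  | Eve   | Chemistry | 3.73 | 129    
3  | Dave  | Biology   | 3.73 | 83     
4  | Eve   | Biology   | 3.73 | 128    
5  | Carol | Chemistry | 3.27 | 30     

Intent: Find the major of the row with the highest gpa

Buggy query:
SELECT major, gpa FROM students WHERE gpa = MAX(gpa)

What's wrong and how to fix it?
Bug: MAX(gpa) is an aggregate and cannot be used directly in WHERE

Fix: Use a subquery: WHERE gpa = (SELECT MAX(gpa) FROM students)

Corrected query:
SELECT major, gpa FROM students WHERE gpa = (SELECT MAX(gpa) FROM students)

Result:
major     | gpa 
----------+-----
Chemistry | 3.73
Biology   | 3.73
Biology   | 3.73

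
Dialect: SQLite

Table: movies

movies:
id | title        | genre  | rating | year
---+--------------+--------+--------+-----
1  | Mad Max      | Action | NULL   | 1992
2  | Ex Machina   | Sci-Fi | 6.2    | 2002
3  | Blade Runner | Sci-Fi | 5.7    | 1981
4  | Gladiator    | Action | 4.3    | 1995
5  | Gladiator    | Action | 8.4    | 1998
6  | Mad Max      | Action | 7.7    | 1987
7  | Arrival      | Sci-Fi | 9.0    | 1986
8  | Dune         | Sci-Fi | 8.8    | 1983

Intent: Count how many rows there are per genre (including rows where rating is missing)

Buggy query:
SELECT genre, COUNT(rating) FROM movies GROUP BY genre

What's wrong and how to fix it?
Bug: COUNT(rating) skips NULLs, so groups with missing rating are undercounted

Fix: Use COUNT(*) to count all rows regardless of NULL

Corrected query:
SELECT genre, COUNT(*) FROM movies GROUP BY genre

Result:
genre  | COUNT(*)
-------+---------
Action | 4       
Sci-Fi | 4       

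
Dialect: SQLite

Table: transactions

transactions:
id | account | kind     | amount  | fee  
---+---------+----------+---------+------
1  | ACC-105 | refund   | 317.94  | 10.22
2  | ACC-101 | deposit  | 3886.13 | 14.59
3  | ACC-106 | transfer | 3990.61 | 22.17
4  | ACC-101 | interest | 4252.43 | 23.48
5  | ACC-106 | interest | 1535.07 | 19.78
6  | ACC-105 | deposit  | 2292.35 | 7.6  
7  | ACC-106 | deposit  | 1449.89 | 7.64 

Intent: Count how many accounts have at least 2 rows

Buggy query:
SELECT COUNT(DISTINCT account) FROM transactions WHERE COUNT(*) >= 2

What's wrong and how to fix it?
Bug: COUNT(*) cannot appear in WHERE; the per-group count doesn't exist yet

Fix: Use a subquery that GROUPs and filters with HAVING, then count its rows

Corrected query:
SELECT COUNT(*) FROM (SELECT account FROM transactions GROUP BY account HAVING COUNT(*) >= 2)

Result:
COUNT(*)
--------
3       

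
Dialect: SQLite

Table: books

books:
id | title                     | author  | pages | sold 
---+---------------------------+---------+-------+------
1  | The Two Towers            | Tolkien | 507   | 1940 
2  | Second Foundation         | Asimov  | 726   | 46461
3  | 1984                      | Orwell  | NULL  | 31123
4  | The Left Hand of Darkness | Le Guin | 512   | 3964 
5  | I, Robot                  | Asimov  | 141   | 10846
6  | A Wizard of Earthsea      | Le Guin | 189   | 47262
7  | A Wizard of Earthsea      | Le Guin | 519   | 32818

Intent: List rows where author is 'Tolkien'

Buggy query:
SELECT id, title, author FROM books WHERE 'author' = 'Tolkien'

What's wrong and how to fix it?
Bug: 'author' in single quotes is a string literal, not the column; the comparison is literal-vs-literal and never true

Fix: Remove the quotes around the column name (or use double quotes for an identifier)

Corrected query:
SELECT id, title, author FROM books WHERE author = 'Tolkien'

Result:
id | title          | author 
---+----------------+--------
1  | The Two Towers | Tolkien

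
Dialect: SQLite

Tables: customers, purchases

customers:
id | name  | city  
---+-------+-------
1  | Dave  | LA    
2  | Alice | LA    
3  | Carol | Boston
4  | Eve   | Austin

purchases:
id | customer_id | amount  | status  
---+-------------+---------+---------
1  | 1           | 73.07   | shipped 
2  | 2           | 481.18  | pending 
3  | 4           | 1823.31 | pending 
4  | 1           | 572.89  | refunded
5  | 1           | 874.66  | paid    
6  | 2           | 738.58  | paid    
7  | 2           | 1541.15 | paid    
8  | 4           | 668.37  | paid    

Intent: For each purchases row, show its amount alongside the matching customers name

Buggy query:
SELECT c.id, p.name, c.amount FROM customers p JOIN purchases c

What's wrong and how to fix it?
Bug: Missing join condition: each purchases row is matched to all customers rows instead of just its own

Fix: Add ON c.customer_id = p.id to the JOIN

Corrected query:
SELECT c.id, p.name, c.amount FROM customers p JOIN purchases c ON c.customer_id = p.id

Result:
id | name  | amount 
---+-------+--------
1  | Dave  | 73.07  
2  | Alice | 481.18 
3  | Eve   | 1823.31
4  | Dave  | 572.89 
5  | Dave  | 874.66 
6  | Alice | 738.58 
7  | Alice | 1541.15
8  | Eve   | 668.37 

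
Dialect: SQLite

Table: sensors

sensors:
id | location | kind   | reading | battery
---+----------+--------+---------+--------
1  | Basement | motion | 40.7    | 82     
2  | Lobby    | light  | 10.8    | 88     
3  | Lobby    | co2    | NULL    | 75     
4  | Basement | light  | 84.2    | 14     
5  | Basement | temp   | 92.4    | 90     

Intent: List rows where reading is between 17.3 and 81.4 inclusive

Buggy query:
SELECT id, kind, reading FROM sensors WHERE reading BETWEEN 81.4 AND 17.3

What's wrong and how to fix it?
Bug: The bounds are reversed; BETWEEN a AND b requires a <= b to match anything

Fix: Swap the bounds so the smaller value comes first

Corrected query:
SELECT id, kind, reading FROM sensors WHERE reading BETWEEN 17.3 AND 81.4

Result:
id | kind   | reading
---+--------+--------
1  | motion | 40.7   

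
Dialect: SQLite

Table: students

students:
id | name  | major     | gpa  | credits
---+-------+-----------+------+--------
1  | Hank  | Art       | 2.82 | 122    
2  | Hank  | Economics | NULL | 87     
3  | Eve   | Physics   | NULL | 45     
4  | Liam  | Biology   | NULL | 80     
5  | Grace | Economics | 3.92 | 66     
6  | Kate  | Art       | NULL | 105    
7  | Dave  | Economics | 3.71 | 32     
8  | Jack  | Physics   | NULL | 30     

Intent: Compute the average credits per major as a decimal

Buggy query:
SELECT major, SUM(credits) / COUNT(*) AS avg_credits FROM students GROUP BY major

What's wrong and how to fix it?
Bug: SUM(credits) and COUNT(*) are both integers; the division truncates the fractional part

Fix: Cast one side to REAL so the division keeps the fractional part

Corrected query:
SELECT major, SUM(credits) * 1.0 / COUNT(*) AS avg_credits FROM students GROUP BY major

Result:
major     | avg_credits
----------+------------
Art       | 113.5      
Biology   | 80         
Economics | 61.666667  
Physics   | 37.5       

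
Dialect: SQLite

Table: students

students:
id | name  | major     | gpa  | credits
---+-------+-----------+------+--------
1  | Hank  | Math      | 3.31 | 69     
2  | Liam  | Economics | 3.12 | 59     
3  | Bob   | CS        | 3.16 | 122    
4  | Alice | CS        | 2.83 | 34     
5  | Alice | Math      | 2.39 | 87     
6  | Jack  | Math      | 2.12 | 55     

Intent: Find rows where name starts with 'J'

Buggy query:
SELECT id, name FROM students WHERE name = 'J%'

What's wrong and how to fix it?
Bug: Wildcards only work with LIKE; '=' treats '%' as a literal character

Fix: Use LIKE for wildcard pattern matching

Corrected query:
SELECT id, name FROM students WHERE name LIKE 'J%'

Result:
id | name
---+-----
6  | Jack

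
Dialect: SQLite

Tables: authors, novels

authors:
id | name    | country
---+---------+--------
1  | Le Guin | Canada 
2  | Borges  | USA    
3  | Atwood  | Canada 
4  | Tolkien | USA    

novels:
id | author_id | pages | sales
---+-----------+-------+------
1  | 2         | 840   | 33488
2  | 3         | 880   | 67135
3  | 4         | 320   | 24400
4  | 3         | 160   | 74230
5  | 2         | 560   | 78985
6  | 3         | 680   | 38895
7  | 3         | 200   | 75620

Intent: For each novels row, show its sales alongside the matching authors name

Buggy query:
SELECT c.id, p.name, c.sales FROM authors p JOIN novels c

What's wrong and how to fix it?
Bug: Missing join condition: each novels row is matched to all authors rows instead of just its own

Fix: Specify the join condition linking the foreign key to the parent id

Corrected query:
SELECT c.id, p.name, c.sales FROM authors p JOIN novels c ON c.author_id = p.id

Result:
id | name    | sales
---+---------+------
1  | Borges  | 33488
2  | Atwood  | 67135
3  | Tolkien | 24400
4  | Atwood  | 74230
5  | Borges  | 78985
6  | Atwood  | 38895
7  | Atwood  | 75620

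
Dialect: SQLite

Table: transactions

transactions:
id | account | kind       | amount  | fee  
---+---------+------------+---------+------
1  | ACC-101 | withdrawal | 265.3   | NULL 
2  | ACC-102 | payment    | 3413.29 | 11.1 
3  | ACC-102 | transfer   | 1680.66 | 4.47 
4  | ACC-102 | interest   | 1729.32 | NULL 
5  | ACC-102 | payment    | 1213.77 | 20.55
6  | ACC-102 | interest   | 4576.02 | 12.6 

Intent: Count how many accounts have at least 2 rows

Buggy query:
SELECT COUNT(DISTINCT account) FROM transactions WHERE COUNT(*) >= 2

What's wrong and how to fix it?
Bug: WHERE filters individual rows, not groups, so a group-level COUNT is invalid there

Fix: Group first with HAVING COUNT(*) >= 2, then COUNT the resulting groups

Corrected query:
SELECT COUNT(*) FROM (SELECT account FROM transactions GROUP BY account HAVING COUNT(*) >= 2)

Result:
COUNT(*)
--------
1       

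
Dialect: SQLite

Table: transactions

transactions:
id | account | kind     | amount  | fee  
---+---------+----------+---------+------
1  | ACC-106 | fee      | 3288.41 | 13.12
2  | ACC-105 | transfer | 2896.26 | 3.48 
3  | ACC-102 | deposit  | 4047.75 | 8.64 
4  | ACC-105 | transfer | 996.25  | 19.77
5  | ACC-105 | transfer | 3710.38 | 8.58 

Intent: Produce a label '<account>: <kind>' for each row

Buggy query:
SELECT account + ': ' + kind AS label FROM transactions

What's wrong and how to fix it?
Bug: SQLite uses || for string concatenation; + coerces text to numbers (yielding 0)

Fix: Use the || operator for string concatenation

Corrected query:
SELECT account || ': ' || kind AS label FROM transactions

Result:
label            
-----------------
ACC-106: fee     
ACC-105: transfer
ACC-102: deposit 
ACC-105: transfer
ACC-105: transfer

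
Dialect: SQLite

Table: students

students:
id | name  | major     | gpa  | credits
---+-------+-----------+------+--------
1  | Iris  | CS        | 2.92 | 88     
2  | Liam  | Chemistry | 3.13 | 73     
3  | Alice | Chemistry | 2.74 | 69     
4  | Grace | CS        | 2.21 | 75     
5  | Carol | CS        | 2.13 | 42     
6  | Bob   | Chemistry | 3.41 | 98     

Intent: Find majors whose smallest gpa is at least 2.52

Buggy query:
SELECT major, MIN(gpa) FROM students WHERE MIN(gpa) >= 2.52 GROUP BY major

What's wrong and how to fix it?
Bug: MIN() in WHERE is a misuse of aggregate

Fix: Replace WHERE with HAVING after the GROUP BY

Corrected query:
SELECT major, MIN(gpa) FROM students GROUP BY major HAVING MIN(gpa) >= 2.52

Result:
major     | MIN(gpa)
----------+---------
Chemistry | 2.74    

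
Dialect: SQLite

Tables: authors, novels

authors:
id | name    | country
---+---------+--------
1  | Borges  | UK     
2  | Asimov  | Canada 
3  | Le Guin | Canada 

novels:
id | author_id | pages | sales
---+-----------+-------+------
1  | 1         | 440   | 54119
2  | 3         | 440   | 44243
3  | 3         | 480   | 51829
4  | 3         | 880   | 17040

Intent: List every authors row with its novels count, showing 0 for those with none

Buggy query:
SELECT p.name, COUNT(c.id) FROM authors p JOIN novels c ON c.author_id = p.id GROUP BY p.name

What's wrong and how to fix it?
Bug: INNER JOIN drops authors rows that have no matching novels rows

Fix: Use LEFT JOIN so parents without children still appear (COUNT(c.id) gives 0)

Corrected query:
SELECT p.name, COUNT(c.id) FROM authors p LEFT JOIN novels c ON c.author_id = p.id GROUP BY p.name

Result:
name    | COUNT(c.id)
--------+------------
Asimov  | 0          
Borges  | 1          
Le Guin | 3          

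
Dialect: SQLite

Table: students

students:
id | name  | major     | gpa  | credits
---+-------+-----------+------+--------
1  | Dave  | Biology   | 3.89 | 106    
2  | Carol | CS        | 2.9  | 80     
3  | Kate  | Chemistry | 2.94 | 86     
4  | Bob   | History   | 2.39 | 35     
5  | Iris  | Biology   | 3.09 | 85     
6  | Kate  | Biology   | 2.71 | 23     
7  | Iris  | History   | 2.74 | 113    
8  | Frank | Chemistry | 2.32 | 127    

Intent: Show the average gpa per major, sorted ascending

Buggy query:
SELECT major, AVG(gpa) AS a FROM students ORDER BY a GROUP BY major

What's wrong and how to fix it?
Bug: ORDER BY appears before GROUP BY; SQL clause order requires GROUP BY first

Fix: Move ORDER BY to the end, after GROUP BY

Corrected query:
SELECT major, AVG(gpa) AS a FROM students GROUP BY major ORDER BY a

Result:
major     | a    
----------+------
History   | 2.565
Chemistry | 2.63 
CS        | 2.9  
Biology   | 3.23 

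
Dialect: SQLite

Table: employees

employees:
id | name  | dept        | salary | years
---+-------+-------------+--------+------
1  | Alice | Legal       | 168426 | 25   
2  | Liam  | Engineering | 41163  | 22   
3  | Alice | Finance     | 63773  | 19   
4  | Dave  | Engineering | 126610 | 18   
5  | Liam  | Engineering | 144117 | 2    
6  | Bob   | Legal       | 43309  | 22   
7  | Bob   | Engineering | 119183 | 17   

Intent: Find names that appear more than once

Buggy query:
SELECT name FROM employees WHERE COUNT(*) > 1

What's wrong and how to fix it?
Bug: WHERE can't reference COUNT(*); aggregates are computed after WHERE

Fix: GROUP BY name, then filter groups with HAVING COUNT(*) > 1

Corrected query:
SELECT name FROM employees GROUP BY name HAVING COUNT(*) > 1

Result:
name 
-----
Alice
Bob  
Liam 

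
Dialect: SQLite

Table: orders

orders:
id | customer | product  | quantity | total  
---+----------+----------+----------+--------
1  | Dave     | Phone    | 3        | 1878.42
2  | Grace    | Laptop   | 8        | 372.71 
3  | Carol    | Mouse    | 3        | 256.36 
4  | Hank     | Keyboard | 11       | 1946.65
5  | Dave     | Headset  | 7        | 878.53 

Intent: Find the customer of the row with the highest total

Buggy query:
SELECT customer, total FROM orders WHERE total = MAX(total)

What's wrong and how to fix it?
Bug: WHERE is evaluated per row; an aggregate over the whole table isn't defined there

Fix: Wrap MAX in a scalar subquery so WHERE compares against a single value

Corrected query:
SELECT customer, total FROM orders WHERE total = (SELECT MAX(total) FROM orders)

Result:
customer | total  
---------+--------
Hank     | 1946.65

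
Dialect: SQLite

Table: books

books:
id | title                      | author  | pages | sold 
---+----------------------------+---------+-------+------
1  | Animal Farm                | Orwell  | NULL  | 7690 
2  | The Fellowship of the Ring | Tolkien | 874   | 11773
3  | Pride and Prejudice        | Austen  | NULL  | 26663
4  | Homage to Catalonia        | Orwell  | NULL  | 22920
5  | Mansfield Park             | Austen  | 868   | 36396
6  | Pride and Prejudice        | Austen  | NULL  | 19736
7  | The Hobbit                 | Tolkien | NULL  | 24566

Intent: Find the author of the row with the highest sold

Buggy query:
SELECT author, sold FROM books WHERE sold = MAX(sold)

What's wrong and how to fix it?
Bug: MAX(sold) is an aggregate and cannot be used directly in WHERE

Fix: Wrap MAX in a scalar subquery so WHERE compares against a single value

Corrected query:
SELECT author, sold FROM books WHERE sold = (SELECT MAX(sold) FROM books)

Result:
author | sold 
-------+------
Austen | 36396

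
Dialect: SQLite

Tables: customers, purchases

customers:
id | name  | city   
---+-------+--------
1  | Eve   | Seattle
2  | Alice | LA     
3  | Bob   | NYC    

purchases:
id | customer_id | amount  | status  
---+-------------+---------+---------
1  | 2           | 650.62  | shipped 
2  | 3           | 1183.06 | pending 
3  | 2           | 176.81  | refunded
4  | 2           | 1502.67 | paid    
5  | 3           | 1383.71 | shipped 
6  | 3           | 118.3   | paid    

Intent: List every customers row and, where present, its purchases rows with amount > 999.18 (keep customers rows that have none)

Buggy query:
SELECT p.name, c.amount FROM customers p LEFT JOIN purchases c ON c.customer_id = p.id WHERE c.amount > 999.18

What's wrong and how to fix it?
Bug: Filtering c.amount in WHERE discards the NULL rows produced by LEFT JOIN, turning it into an inner join

Fix: Move the right-table condition into the ON clause so unmatched parents are kept

Corrected query:
SELECT p.name, c.amount FROM customers p LEFT JOIN purchases c ON c.customer_id = p.id AND c.amount > 999.18

Result:
name  | amount 
------+--------
Eve   | NULL   
Alice | 1502.67
Bob   | 1183.06
Bob   | 1383.71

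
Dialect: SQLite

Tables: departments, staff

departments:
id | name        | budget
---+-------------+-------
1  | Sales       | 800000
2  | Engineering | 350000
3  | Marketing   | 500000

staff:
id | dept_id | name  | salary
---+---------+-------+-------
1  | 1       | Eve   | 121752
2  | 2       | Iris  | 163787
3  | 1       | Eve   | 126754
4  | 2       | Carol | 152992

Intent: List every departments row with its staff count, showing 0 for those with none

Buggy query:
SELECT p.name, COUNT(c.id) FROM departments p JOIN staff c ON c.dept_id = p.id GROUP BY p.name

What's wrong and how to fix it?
Bug: INNER JOIN drops departments rows that have no matching staff rows

Fix: Use LEFT JOIN so parents without children still appear (COUNT(c.id) gives 0)

Corrected query:
SELECT p.name, COUNT(c.id) FROM departments p LEFT JOIN staff c ON c.dept_id = p.id GROUP BY p.name

Result:
name        | COUNT(c.id)
------------+------------
Engineering | 2          
Marketing   | 0          
Sales       | 2          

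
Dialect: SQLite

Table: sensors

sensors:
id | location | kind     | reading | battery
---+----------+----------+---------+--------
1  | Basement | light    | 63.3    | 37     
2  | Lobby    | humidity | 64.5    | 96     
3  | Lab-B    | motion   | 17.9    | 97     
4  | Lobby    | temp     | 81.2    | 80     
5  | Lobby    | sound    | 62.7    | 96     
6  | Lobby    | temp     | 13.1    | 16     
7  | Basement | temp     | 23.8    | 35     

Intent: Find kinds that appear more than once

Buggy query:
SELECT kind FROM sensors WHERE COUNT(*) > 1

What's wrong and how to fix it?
Bug: WHERE can't reference COUNT(*); aggregates are computed after WHERE

Fix: GROUP BY kind, then filter groups with HAVING COUNT(*) > 1

Corrected query:
SELECT kind FROM sensors GROUP BY kind HAVING COUNT(*) > 1

Result:
kind
----
temp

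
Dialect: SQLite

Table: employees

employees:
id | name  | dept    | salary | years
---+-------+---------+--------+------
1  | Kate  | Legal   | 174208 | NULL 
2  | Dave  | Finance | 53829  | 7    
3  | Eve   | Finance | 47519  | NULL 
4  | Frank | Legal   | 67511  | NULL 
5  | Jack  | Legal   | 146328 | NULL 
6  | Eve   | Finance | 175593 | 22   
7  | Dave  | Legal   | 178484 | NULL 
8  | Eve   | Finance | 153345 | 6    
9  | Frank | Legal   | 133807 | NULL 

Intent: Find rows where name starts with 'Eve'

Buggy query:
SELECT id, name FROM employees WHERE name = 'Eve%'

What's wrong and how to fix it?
Bug: Wildcards only work with LIKE; '=' treats '%' as a literal character

Fix: Use LIKE for wildcard pattern matching

Corrected query:
SELECT id, name FROM employees WHERE name LIKE 'Eve%'

Result:
id | name
---+-----
3  | Eve 
6  | Eve 
8  | Eve 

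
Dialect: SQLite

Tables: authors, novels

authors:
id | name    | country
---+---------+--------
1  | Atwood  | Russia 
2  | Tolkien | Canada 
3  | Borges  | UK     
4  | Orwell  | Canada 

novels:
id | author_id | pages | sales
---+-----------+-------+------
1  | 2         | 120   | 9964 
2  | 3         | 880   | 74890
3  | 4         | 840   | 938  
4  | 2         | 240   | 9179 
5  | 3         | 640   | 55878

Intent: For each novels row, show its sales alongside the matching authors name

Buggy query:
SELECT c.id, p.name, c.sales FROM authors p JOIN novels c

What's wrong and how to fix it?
Bug: Missing join condition: each novels row is matched to all authors rows instead of just its own

Fix: Specify the join condition linking the foreign key to the parent id

Corrected query:
SELECT c.id, p.name, c.sales FROM authors p JOIN novels c ON c.author_id = p.id

Result:
id | name    | sales
---+---------+------
1  | Tolkien | 9964 
2  | Borges  | 74890
3  | Orwell  | 938  
4  | Tolkien | 9179 
5  | Borges  | 55878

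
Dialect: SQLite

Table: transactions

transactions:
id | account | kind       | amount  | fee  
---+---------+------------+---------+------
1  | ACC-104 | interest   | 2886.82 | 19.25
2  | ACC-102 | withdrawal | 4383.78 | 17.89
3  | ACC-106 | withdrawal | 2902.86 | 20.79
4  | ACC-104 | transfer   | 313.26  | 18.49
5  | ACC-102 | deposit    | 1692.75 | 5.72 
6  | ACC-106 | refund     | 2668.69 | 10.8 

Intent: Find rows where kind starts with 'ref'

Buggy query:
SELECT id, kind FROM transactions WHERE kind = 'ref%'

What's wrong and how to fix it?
Bug: '=' compares the literal string including the % character; pattern matching needs LIKE

Fix: Replace '=' with LIKE so 'ref%' is treated as a pattern

Corrected query:
SELECT id, kind FROM transactions WHERE kind LIKE 'ref%'

Result:
id | kind  
---+-------
6  | refund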